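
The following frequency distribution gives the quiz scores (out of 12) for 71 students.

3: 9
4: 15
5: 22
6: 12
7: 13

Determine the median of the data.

Cumulative frequencies: 9, 24, 46, 58, 71
n = 71, so the median is the value in position (n+1)/2 = 36.
Position 36 falls at value 5.

5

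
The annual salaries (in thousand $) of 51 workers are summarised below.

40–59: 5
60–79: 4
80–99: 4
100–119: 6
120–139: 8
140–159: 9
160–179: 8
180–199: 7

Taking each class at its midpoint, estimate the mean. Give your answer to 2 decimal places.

Midpoints: 49.5, 69.5, 89.5, 109.5, 129.5, 149.5, 169.5, 189.5
Σfm = 5×49.5 + 4×69.5 + 4×89.5 + 6×109.5 + 8×129.5 + 9×149.5 + 8×169.5 + 7×189.5 = 6604.5
n = Σf = 51
Mean = 6604.5 / 51 = 129.5000

129.50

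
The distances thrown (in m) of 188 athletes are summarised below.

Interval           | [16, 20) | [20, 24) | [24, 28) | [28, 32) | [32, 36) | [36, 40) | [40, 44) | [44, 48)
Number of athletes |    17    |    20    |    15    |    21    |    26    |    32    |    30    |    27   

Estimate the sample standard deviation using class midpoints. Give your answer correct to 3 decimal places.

Midpoints: 18, 22, 26, 30, 34, 38, 42, 46
n = 188, Σfm = 6368, mean = 33.8723
Σfm² = 230544
Σf(m − x̄)² = Σfm² − (Σfm)²/n = 230544 − 6368²/188 = 14844.9362
Sample variance = 14844.9362 / 187 = 79.3847
Standard deviation = √79.3847 = 8.9098

8.910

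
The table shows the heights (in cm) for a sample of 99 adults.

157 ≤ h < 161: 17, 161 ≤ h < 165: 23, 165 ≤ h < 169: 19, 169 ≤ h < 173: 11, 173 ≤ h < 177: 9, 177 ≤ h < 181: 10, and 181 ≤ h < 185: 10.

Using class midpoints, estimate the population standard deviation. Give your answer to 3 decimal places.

Midpoints: 159, 163, 167, 171, 175, 179, 183
n = 99, Σfm = 16701, mean = 168.6970
Σfm² = 2823331
Σf(m − x̄)² = Σfm² − (Σfm)²/n = 2823331 − 16701²/99 = 5922.9091
Population variance = 5922.9091 / 99 = 59.8274
Standard deviation = √59.8274 = 7.7348

7.735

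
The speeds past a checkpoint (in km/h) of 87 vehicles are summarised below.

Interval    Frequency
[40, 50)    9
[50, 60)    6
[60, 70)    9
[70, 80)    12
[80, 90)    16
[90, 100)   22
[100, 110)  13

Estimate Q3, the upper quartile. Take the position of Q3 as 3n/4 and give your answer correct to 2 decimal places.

96.02

Cumulative frequencies: 9, 15, 24, 36, 52, 74, 87
n = 87; position = 3n/4 = 65.25.
This falls in the class [90, 100): L = 90, F = 52, f = 22, h = 10.
Upper quartile ≈ 90 + ((65.25 − 52) / 22) × 10 = 96.0227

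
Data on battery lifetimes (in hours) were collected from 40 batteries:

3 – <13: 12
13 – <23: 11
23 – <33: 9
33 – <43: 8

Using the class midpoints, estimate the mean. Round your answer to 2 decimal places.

Midpoints: 8, 18, 28, 38
Σfm = 12×8 + 11×18 + 9×28 + 8×38 = 850
n = Σf = 40
Mean = 850 / 40 = 21.2500

21.25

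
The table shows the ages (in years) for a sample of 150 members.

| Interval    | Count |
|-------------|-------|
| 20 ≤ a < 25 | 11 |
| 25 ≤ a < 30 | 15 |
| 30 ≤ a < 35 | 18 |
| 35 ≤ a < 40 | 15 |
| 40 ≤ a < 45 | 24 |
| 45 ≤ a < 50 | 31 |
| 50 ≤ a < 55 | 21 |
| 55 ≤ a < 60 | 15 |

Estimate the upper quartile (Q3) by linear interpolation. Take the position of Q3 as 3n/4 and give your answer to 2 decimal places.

Cumulative frequencies: 11, 26, 44, 59, 83, 114, 135, 150
n = 150; position = 3n/4 = 112.5.
This falls in the class 45 ≤ a < 50: L = 45, F = 83, f = 31, h = 5.
Upper quartile ≈ 45 + ((112.5 − 83) / 31) × 5 = 49.7581

49.76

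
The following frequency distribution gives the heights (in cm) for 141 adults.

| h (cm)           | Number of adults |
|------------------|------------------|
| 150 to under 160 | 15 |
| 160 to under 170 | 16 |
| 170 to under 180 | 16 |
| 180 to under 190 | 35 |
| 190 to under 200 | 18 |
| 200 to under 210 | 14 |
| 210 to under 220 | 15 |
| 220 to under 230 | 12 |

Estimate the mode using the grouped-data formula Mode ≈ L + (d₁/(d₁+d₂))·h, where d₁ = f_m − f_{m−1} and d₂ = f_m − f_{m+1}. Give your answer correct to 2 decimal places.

185.28

Modal class: 180 to under 190 (highest frequency 35).
d₁ = 35 − 16 = 19, d₂ = 35 − 18 = 17
Mode ≈ 180 + (19/(19+17)) × 10 = 180 + 5.2778 = 185.2778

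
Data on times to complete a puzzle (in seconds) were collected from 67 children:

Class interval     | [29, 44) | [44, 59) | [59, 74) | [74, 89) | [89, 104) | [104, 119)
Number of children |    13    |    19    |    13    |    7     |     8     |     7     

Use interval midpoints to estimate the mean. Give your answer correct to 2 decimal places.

Midpoints: 36.5, 51.5, 66.5, 81.5, 96.5, 111.5
Σfm = 13×36.5 + 19×51.5 + 13×66.5 + 7×81.5 + 8×96.5 + 7×111.5 = 4440.5
n = Σf = 67
Mean = 4440.5 / 67 = 66.2761

66.28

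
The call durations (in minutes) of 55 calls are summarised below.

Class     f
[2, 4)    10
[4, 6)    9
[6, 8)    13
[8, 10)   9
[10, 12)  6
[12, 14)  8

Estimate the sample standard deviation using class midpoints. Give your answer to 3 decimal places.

Midpoints: 3, 5, 7, 9, 11, 13
n = 55, Σfm = 417, mean = 7.5818
Σfm² = 3759
Σf(m − x̄)² = Σfm² − (Σfm)²/n = 3759 − 417²/55 = 597.3818
Sample variance = 597.3818 / 54 = 11.0626
Standard deviation = √11.0626 = 3.3261

3.326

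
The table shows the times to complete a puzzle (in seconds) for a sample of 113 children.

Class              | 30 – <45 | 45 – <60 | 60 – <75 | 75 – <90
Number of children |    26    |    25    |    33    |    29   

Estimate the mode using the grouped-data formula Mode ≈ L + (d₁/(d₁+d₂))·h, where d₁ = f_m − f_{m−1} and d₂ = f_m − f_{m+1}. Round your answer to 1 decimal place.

Modal class: 60 – <75 (highest frequency 33).
d₁ = 33 − 25 = 8, d₂ = 33 − 29 = 4
Mode ≈ 60 + (8/(8+4)) × 15 = 60 + 10.0000 = 70.0000

70.0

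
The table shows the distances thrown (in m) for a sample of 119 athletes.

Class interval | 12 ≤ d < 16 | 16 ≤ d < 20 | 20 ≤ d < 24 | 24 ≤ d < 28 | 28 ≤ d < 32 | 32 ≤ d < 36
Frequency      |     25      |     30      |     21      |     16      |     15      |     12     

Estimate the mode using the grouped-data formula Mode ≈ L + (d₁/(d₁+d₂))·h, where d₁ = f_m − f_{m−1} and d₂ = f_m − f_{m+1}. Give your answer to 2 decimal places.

Modal class: 16 ≤ d < 20 (highest frequency 30).
d₁ = 30 − 25 = 5, d₂ = 30 − 21 = 9
Mode ≈ 16 + (5/(5+9)) × 4 = 16 + 1.4286 = 17.4286

17.43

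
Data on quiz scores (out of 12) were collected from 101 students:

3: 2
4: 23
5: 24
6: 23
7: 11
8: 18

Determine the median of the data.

6

Cumulative frequencies: 2, 25, 49, 72, 83, 101
n = 101, so the median is the value in position (n+1)/2 = 51.
Position 51 falls at value 6.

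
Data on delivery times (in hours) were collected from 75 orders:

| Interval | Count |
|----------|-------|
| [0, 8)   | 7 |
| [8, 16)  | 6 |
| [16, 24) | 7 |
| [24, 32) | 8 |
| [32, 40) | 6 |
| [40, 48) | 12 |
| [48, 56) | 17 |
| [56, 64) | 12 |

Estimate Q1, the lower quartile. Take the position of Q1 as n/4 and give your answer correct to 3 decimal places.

Cumulative frequencies: 7, 13, 20, 28, 34, 46, 63, 75
n = 75; position = n/4 = 18.75.
This falls in the class [16, 24): L = 16, F = 13, f = 7, h = 8.
Lower quartile ≈ 16 + ((18.75 − 13) / 7) × 8 = 22.5714

22.571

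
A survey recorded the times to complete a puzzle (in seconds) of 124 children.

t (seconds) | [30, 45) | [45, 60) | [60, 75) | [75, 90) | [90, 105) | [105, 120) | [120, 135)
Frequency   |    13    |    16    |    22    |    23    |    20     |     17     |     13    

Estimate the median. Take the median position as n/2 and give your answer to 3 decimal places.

82.174

Cumulative frequencies: 13, 29, 51, 74, 94, 111, 124
n = 124; position = n/2 = 62.
This falls in the class [75, 90): L = 75, F = 51, f = 23, h = 15.
Median ≈ 75 + ((62 − 51) / 23) × 15 = 82.1739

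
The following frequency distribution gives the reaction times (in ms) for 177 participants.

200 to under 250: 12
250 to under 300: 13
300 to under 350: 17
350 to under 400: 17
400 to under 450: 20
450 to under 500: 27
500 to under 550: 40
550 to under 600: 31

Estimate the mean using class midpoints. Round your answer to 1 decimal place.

442.5

Midpoints: 225, 275, 325, 375, 425, 475, 525, 575
Σfm = 12×225 + 13×275 + 17×325 + 17×375 + 20×425 + 27×475 + 40×525 + 31×575 = 78325
n = Σf = 177
Mean = 78325 / 177 = 442.5141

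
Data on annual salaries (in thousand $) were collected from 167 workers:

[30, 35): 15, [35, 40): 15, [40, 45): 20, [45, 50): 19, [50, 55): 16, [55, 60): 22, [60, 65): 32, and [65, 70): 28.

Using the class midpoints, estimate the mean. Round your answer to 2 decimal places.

52.68

Midpoints: 32.5, 37.5, 42.5, 47.5, 52.5, 57.5, 62.5, 67.5
Σfm = 15×32.5 + 15×37.5 + 20×42.5 + 19×47.5 + 16×52.5 + 22×57.5 + 32×62.5 + 28×67.5 = 8797.5
n = Σf = 167
Mean = 8797.5 / 167 = 52.6796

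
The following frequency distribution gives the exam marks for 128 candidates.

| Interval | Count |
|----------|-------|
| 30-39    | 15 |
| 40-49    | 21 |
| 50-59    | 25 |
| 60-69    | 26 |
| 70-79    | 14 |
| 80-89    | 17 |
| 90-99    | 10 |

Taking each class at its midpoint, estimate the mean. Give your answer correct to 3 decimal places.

61.844

Midpoints: 34.5, 44.5, 54.5, 64.5, 74.5, 84.5, 94.5
Σfm = 15×34.5 + 21×44.5 + 25×54.5 + 26×64.5 + 14×74.5 + 17×84.5 + 10×94.5 = 7916
n = Σf = 128
Mean = 7916 / 128 = 61.8438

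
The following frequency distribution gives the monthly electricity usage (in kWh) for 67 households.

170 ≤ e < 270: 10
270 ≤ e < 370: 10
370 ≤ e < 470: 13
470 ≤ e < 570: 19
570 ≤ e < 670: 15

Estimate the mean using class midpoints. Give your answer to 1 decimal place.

448.4

Midpoints: 220, 320, 420, 520, 620
Σfm = 10×220 + 10×320 + 13×420 + 19×520 + 15×620 = 30040
n = Σf = 67
Mean = 30040 / 67 = 448.3582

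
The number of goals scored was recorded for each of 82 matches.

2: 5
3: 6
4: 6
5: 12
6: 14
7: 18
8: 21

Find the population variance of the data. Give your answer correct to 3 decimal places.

3.316

Values: 2, 3, 4, 5, 6, 7, 8
n = 82, Σfx = 490, mean = 5.9756
Σfx² = 3200
Σf(x − x̄)² = Σfx² − (Σfx)²/n = 3200 − 490²/82 = 271.9512
Population variance = 271.9512 / 82 = 3.3165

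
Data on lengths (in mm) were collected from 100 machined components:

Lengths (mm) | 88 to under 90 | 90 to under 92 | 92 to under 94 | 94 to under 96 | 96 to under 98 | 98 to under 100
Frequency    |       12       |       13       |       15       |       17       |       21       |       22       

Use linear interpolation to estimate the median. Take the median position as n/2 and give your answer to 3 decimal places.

Cumulative frequencies: 12, 25, 40, 57, 78, 100
n = 100; position = n/2 = 50.
This falls in the class 94 to under 96: L = 94, F = 40, f = 17, h = 2.
Median ≈ 94 + ((50 − 40) / 17) × 2 = 95.1765

95.176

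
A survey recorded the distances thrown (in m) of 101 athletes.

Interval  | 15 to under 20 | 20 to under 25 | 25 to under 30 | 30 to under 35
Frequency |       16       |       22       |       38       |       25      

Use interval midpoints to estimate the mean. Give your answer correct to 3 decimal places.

26.064

Midpoints: 17.5, 22.5, 27.5, 32.5
Σfm = 16×17.5 + 22×22.5 + 38×27.5 + 25×32.5 = 2632.5
n = Σf = 101
Mean = 2632.5 / 101 = 26.0644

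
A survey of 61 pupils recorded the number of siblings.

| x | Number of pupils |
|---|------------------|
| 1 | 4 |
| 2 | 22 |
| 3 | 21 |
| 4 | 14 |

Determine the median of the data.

Cumulative frequencies: 4, 26, 47, 61
n = 61, so the median is the value in position (n+1)/2 = 31.
Position 31 falls at value 3.

3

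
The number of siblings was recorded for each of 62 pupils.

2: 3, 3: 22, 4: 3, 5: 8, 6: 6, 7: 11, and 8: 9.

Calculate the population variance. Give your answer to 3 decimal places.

4.016

Values: 2, 3, 4, 5, 6, 7, 8
n = 62, Σfx = 309, mean = 4.9839
Σfx² = 1789
Σf(x − x̄)² = Σfx² − (Σfx)²/n = 1789 − 309²/62 = 248.9839
Population variance = 248.9839 / 62 = 4.0159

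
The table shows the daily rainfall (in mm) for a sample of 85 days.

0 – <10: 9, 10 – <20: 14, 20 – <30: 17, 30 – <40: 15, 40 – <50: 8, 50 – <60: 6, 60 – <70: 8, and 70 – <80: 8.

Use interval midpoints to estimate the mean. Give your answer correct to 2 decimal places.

Midpoints: 5, 15, 25, 35, 45, 55, 65, 75
Σfm = 9×5 + 14×15 + 17×25 + 15×35 + 8×45 + 6×55 + 8×65 + 8×75 = 3015
n = Σf = 85
Mean = 3015 / 85 = 35.4706

35.47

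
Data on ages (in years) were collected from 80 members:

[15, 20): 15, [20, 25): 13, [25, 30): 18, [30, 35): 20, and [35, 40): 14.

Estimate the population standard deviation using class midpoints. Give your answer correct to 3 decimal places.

Midpoints: 17.5, 22.5, 27.5, 32.5, 37.5
n = 80, Σfm = 2225, mean = 27.8125
Σfm² = 65600
Σf(m − x̄)² = Σfm² − (Σfm)²/n = 65600 − 2225²/80 = 3717.1875
Population variance = 3717.1875 / 80 = 46.4648
Standard deviation = √46.4648 = 6.8165

6.817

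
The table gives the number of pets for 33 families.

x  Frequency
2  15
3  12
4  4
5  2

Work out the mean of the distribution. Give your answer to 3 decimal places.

Values: 2, 3, 4, 5
Σfx = 15×2 + 12×3 + 4×4 + 2×5 = 92
n = Σf = 33
Mean = 92 / 33 = 2.7879

2.788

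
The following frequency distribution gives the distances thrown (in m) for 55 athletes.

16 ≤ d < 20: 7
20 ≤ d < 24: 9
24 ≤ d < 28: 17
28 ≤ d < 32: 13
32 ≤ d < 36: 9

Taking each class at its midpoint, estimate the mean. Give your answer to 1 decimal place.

26.6

Midpoints: 18, 22, 26, 30, 34
Σfm = 7×18 + 9×22 + 17×26 + 13×30 + 9×34 = 1462
n = Σf = 55
Mean = 1462 / 55 = 26.5818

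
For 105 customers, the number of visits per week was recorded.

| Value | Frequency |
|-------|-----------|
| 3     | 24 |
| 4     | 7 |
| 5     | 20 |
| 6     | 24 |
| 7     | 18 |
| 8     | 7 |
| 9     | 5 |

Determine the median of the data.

Cumulative frequencies: 24, 31, 51, 75, 93, 100, 105
n = 105, so the median is the value in position (n+1)/2 = 53.
Position 53 falls at value 6.

6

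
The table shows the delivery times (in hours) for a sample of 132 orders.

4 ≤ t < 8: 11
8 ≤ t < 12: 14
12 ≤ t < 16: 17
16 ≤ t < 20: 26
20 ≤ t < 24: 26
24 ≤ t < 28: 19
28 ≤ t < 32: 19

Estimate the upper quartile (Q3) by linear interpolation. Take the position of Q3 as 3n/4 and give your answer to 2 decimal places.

Cumulative frequencies: 11, 25, 42, 68, 94, 113, 132
n = 132; position = 3n/4 = 99.
This falls in the class 24 ≤ t < 28: L = 24, F = 94, f = 19, h = 4.
Upper quartile ≈ 24 + ((99 − 94) / 19) × 4 = 25.0526

25.05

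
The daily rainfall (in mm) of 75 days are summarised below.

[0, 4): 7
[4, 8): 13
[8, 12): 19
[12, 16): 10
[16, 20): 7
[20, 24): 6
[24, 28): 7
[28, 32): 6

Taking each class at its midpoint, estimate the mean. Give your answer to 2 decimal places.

Midpoints: 2, 6, 10, 14, 18, 22, 26, 30
Σfm = 7×2 + 13×6 + 19×10 + 10×14 + 7×18 + 6×22 + 7×26 + 6×30 = 1042
n = Σf = 75
Mean = 1042 / 75 = 13.8933

13.89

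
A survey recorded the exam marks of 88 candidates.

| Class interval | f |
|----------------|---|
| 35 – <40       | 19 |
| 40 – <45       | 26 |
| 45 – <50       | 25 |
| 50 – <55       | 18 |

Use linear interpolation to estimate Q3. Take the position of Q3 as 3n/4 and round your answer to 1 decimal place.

49.2

Cumulative frequencies: 19, 45, 70, 88
n = 88; position = 3n/4 = 66.
This falls in the class 45 – <50: L = 45, F = 45, f = 25, h = 5.
Upper quartile ≈ 45 + ((66 − 45) / 25) × 5 = 49.2000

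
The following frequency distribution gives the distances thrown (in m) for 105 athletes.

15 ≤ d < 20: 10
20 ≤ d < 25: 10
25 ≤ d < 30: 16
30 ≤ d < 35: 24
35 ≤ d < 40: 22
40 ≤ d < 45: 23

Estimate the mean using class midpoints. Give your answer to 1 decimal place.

Midpoints: 17.5, 22.5, 27.5, 32.5, 37.5, 42.5
Σfm = 10×17.5 + 10×22.5 + 16×27.5 + 24×32.5 + 22×37.5 + 23×42.5 = 3422.5
n = Σf = 105
Mean = 3422.5 / 105 = 32.5952

32.6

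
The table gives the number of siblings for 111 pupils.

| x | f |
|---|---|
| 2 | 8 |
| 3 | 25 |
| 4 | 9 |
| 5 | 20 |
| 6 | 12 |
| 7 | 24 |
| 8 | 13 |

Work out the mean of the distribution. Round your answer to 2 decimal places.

5.14

Values: 2, 3, 4, 5, 6, 7, 8
Σfx = 8×2 + 25×3 + 9×4 + 20×5 + 12×6 + 24×7 + 13×8 = 571
n = Σf = 111
Mean = 571 / 111 = 5.1441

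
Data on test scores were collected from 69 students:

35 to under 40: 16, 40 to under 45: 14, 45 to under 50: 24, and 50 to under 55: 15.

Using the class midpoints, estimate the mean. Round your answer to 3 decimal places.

45.254

Midpoints: 37.5, 42.5, 47.5, 52.5
Σfm = 16×37.5 + 14×42.5 + 24×47.5 + 15×52.5 = 3122.5
n = Σf = 69
Mean = 3122.5 / 69 = 45.2536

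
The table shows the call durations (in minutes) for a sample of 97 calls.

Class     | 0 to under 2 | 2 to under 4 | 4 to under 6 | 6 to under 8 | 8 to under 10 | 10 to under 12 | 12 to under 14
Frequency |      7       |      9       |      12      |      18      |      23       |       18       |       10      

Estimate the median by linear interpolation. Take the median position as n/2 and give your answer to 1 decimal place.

8.2

Cumulative frequencies: 7, 16, 28, 46, 69, 87, 97
n = 97; position = n/2 = 48.5.
This falls in the class 8 to under 10: L = 8, F = 46, f = 23, h = 2.
Median ≈ 8 + ((48.5 − 46) / 23) × 2 = 8.2174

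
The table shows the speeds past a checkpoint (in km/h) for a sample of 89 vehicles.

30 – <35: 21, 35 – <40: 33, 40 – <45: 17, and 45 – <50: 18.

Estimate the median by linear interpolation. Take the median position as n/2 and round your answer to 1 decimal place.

Cumulative frequencies: 21, 54, 71, 89
n = 89; position = n/2 = 44.5.
This falls in the class 35 – <40: L = 35, F = 21, f = 33, h = 5.
Median ≈ 35 + ((44.5 − 21) / 33) × 5 = 38.5606

38.6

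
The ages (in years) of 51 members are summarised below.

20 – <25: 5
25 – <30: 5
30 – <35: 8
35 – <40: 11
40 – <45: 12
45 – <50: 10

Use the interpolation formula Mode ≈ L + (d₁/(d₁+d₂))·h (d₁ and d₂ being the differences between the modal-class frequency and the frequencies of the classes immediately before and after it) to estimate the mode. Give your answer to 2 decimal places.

41.67

Modal class: 40 – <45 (highest frequency 12).
d₁ = 12 − 11 = 1, d₂ = 12 − 10 = 2
Mode ≈ 40 + (1/(1+2)) × 5 = 40 + 1.6667 = 41.6667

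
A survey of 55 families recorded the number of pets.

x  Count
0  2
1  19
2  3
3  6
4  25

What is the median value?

3

Cumulative frequencies: 2, 21, 24, 30, 55
n = 55, so the median is the value in position (n+1)/2 = 28.
Position 28 falls at value 3.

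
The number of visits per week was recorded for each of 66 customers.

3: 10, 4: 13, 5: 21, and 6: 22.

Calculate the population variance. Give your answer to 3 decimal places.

1.109

Values: 3, 4, 5, 6
n = 66, Σfx = 319, mean = 4.8333
Σfx² = 1615
Σf(x − x̄)² = Σfx² − (Σfx)²/n = 1615 − 319²/66 = 73.1667
Population variance = 73.1667 / 66 = 1.1086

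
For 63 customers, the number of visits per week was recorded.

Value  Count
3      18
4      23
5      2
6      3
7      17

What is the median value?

4

Cumulative frequencies: 18, 41, 43, 46, 63
n = 63, so the median is the value in position (n+1)/2 = 32.
Position 32 falls at value 4.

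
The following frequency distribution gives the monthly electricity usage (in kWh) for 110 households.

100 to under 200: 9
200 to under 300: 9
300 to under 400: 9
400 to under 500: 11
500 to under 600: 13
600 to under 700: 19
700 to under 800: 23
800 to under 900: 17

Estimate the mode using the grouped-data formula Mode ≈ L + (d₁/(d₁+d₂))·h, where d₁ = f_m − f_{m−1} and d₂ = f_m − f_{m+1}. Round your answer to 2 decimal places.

740.00

Modal class: 700 to under 800 (highest frequency 23).
d₁ = 23 − 19 = 4, d₂ = 23 − 17 = 6
Mode ≈ 700 + (4/(4+6)) × 100 = 700 + 40.0000 = 740.0000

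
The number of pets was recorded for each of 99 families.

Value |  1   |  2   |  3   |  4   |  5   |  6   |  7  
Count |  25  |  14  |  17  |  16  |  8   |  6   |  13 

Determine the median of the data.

3

Cumulative frequencies: 25, 39, 56, 72, 80, 86, 99
n = 99, so the median is the value in position (n+1)/2 = 50.
Position 50 falls at value 3.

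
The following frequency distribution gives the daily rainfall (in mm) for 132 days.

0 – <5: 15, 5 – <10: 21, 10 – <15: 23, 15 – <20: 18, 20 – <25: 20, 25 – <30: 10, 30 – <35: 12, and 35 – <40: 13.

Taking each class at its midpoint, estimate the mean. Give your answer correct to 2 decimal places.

Midpoints: 2.5, 7.5, 12.5, 17.5, 22.5, 27.5, 32.5, 37.5
Σfm = 15×2.5 + 21×7.5 + 23×12.5 + 18×17.5 + 20×22.5 + 10×27.5 + 12×32.5 + 13×37.5 = 2400
n = Σf = 132
Mean = 2400 / 132 = 18.1818

18.18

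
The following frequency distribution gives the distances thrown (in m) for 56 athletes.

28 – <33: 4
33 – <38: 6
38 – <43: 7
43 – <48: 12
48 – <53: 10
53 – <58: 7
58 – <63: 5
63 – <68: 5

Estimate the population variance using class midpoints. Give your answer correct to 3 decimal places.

Midpoints: 30.5, 35.5, 40.5, 45.5, 50.5, 55.5, 60.5, 65.5
n = 56, Σfm = 2688, mean = 48.0000
Σfm² = 134424
Σf(m − x̄)² = Σfm² − (Σfm)²/n = 134424 − 2688²/56 = 5400.0000
Population variance = 5400.0000 / 56 = 96.4286

96.429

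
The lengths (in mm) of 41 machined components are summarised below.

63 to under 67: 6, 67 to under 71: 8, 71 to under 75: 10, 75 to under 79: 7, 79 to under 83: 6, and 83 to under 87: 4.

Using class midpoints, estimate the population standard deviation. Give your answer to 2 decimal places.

6.12

Midpoints: 65, 69, 73, 77, 81, 85
n = 41, Σfm = 3037, mean = 74.0732
Σfm² = 226497
Σf(m − x̄)² = Σfm² − (Σfm)²/n = 226497 − 3037²/41 = 1536.7805
Population variance = 1536.7805 / 41 = 37.4825
Standard deviation = √37.4825 = 6.1223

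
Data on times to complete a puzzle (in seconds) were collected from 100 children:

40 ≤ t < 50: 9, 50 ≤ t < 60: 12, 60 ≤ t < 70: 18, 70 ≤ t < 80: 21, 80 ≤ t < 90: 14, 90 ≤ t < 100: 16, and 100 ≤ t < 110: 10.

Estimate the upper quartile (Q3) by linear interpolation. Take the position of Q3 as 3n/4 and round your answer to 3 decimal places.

Cumulative frequencies: 9, 21, 39, 60, 74, 90, 100
n = 100; position = 3n/4 = 75.
This falls in the class 90 ≤ t < 100: L = 90, F = 74, f = 16, h = 10.
Upper quartile ≈ 90 + ((75 − 74) / 16) × 10 = 90.6250

90.625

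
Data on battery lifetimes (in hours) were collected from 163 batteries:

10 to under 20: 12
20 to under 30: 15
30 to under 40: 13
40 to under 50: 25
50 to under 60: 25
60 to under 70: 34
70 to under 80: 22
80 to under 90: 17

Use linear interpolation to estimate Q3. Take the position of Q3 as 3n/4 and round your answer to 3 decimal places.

Cumulative frequencies: 12, 27, 40, 65, 90, 124, 146, 163
n = 163; position = 3n/4 = 122.25.
This falls in the class 60 to under 70: L = 60, F = 90, f = 34, h = 10.
Upper quartile ≈ 60 + ((122.25 − 90) / 34) × 10 = 69.4853

69.485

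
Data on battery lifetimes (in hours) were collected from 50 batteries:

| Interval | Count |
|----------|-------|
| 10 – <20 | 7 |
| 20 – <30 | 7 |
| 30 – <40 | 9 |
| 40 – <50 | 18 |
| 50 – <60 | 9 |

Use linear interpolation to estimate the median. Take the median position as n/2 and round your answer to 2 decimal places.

41.11

Cumulative frequencies: 7, 14, 23, 41, 50
n = 50; position = n/2 = 25.
This falls in the class 40 – <50: L = 40, F = 23, f = 18, h = 10.
Median ≈ 40 + ((25 − 23) / 18) × 10 = 41.1111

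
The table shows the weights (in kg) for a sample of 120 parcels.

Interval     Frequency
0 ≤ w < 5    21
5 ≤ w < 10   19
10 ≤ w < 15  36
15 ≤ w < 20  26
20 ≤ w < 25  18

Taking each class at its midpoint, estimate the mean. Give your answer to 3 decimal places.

12.542

Midpoints: 2.5, 7.5, 12.5, 17.5, 22.5
Σfm = 21×2.5 + 19×7.5 + 36×12.5 + 26×17.5 + 18×22.5 = 1505
n = Σf = 120
Mean = 1505 / 120 = 12.5417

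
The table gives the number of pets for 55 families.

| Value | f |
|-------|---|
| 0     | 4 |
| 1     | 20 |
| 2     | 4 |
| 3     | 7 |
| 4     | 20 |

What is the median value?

Cumulative frequencies: 4, 24, 28, 35, 55
n = 55, so the median is the value in position (n+1)/2 = 28.
Position 28 falls at value 2.

2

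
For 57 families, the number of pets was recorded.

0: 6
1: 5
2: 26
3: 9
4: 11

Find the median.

2

Cumulative frequencies: 6, 11, 37, 46, 57
n = 57, so the median is the value in position (n+1)/2 = 29.
Position 29 falls at value 2.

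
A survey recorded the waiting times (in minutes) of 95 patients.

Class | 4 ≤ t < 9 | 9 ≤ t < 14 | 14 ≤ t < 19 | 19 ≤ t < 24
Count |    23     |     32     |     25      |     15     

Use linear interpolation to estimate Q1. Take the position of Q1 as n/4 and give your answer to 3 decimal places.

9.117

Cumulative frequencies: 23, 55, 80, 95
n = 95; position = n/4 = 23.75.
This falls in the class 9 ≤ t < 14: L = 9, F = 23, f = 32, h = 5.
Lower quartile ≈ 9 + ((23.75 − 23) / 32) × 5 = 9.1172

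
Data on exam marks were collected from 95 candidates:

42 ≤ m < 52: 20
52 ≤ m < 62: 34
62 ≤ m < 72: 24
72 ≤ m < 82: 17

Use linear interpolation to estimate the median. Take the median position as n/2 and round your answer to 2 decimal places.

Cumulative frequencies: 20, 54, 78, 95
n = 95; position = n/2 = 47.5.
This falls in the class 52 ≤ m < 62: L = 52, F = 20, f = 34, h = 10.
Median ≈ 52 + ((47.5 − 20) / 34) × 10 = 60.0882

60.09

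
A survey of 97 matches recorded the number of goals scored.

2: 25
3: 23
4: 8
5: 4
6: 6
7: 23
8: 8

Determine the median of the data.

Cumulative frequencies: 25, 48, 56, 60, 66, 89, 97
n = 97, so the median is the value in position (n+1)/2 = 49.
Position 49 falls at value 4.

4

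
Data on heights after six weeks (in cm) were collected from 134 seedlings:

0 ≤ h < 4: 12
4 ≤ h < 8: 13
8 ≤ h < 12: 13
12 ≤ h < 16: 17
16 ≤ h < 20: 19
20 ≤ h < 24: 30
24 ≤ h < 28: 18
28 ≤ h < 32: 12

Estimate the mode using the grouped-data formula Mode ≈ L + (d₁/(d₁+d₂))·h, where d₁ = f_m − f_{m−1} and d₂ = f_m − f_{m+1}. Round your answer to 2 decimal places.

Modal class: 20 ≤ h < 24 (highest frequency 30).
d₁ = 30 − 19 = 11, d₂ = 30 − 18 = 12
Mode ≈ 20 + (11/(11+12)) × 4 = 20 + 1.9130 = 21.9130

21.91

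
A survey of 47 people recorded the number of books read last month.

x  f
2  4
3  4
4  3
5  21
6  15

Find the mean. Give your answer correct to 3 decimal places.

4.830

Values: 2, 3, 4, 5, 6
Σfx = 4×2 + 4×3 + 3×4 + 21×5 + 15×6 = 227
n = Σf = 47
Mean = 227 / 47 = 4.8298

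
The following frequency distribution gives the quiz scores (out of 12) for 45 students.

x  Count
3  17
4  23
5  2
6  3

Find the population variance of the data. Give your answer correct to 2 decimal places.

Values: 3, 4, 5, 6
n = 45, Σfx = 171, mean = 3.8000
Σfx² = 679
Σf(x − x̄)² = Σfx² − (Σfx)²/n = 679 − 171²/45 = 29.2000
Population variance = 29.2000 / 45 = 0.6489

0.65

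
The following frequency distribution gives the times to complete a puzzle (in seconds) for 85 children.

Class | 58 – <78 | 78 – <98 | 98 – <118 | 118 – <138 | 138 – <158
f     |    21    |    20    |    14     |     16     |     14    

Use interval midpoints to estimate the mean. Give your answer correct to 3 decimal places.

Midpoints: 68, 88, 108, 128, 148
Σfm = 21×68 + 20×88 + 14×108 + 16×128 + 14×148 = 8820
n = Σf = 85
Mean = 8820 / 85 = 103.7647

103.765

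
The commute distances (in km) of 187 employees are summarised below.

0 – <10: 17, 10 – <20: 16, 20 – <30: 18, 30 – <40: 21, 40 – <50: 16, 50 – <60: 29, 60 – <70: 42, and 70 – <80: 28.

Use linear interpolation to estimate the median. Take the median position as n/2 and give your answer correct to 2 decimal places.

51.90

Cumulative frequencies: 17, 33, 51, 72, 88, 117, 159, 187
n = 187; position = n/2 = 93.5.
This falls in the class 50 – <60: L = 50, F = 88, f = 29, h = 10.
Median ≈ 50 + ((93.5 − 88) / 29) × 10 = 51.8966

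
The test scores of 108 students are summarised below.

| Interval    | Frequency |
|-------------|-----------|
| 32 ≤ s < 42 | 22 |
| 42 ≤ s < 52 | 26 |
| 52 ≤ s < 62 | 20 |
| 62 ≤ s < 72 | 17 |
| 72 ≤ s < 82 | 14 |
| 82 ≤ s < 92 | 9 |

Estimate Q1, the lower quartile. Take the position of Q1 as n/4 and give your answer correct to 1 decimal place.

43.9

Cumulative frequencies: 22, 48, 68, 85, 99, 108
n = 108; position = n/4 = 27.
This falls in the class 42 ≤ s < 52: L = 42, F = 22, f = 26, h = 10.
Lower quartile ≈ 42 + ((27 − 22) / 26) × 10 = 43.9231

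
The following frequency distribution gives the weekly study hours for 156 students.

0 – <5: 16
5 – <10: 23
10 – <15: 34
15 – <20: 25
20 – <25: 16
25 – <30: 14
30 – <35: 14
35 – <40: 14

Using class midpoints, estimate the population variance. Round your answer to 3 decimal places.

Midpoints: 2.5, 7.5, 12.5, 17.5, 22.5, 27.5, 32.5, 37.5
n = 156, Σfm = 2800, mean = 17.9487
Σfm² = 67525
Σf(m − x̄)² = Σfm² − (Σfm)²/n = 67525 − 2800²/156 = 17268.5897
Population variance = 17268.5897 / 156 = 110.6961

110.696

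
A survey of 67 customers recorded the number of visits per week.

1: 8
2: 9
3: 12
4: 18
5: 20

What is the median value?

Cumulative frequencies: 8, 17, 29, 47, 67
n = 67, so the median is the value in position (n+1)/2 = 34.
Position 34 falls at value 4.

4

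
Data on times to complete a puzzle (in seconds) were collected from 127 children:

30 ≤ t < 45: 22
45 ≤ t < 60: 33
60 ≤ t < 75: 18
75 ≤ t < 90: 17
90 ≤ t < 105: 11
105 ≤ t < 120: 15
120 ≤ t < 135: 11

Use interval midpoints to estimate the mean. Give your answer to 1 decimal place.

73.5

Midpoints: 37.5, 52.5, 67.5, 82.5, 97.5, 112.5, 127.5
Σfm = 22×37.5 + 33×52.5 + 18×67.5 + 17×82.5 + 11×97.5 + 15×112.5 + 11×127.5 = 9337.5
n = Σf = 127
Mean = 9337.5 / 127 = 73.5236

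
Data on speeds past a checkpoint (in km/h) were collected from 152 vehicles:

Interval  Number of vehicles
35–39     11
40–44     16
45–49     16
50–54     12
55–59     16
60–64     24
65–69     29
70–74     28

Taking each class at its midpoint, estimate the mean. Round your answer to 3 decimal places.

Midpoints: 37, 42, 47, 52, 57, 62, 67, 72
Σfm = 11×37 + 16×42 + 16×47 + 12×52 + 16×57 + 24×62 + 29×67 + 28×72 = 8814
n = Σf = 152
Mean = 8814 / 152 = 57.9868

57.987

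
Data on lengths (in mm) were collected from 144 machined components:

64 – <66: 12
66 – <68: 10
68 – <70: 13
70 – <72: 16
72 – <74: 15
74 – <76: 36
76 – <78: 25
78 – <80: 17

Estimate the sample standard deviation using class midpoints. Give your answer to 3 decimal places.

4.221

Midpoints: 65, 67, 69, 71, 73, 75, 77, 79
n = 144, Σfm = 10546, mean = 73.2361
Σfm² = 774896
Σf(m − x̄)² = Σfm² − (Σfm)²/n = 774896 − 10546²/144 = 2547.9722
Sample variance = 2547.9722 / 143 = 17.8180
Standard deviation = √17.8180 = 4.2211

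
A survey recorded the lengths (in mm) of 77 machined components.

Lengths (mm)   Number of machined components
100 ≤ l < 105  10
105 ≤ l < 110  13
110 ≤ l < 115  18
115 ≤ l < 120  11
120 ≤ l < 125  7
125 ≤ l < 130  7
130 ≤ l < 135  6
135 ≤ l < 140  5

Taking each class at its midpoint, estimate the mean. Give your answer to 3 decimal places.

Midpoints: 102.5, 107.5, 112.5, 117.5, 122.5, 127.5, 132.5, 137.5
Σfm = 10×102.5 + 13×107.5 + 18×112.5 + 11×117.5 + 7×122.5 + 7×127.5 + 6×132.5 + 5×137.5 = 8972.5
n = Σf = 77
Mean = 8972.5 / 77 = 116.5260

116.526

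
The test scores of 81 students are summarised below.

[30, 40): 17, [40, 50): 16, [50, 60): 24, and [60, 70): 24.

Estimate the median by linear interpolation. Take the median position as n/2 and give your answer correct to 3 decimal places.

Cumulative frequencies: 17, 33, 57, 81
n = 81; position = n/2 = 40.5.
This falls in the class [50, 60): L = 50, F = 33, f = 24, h = 10.
Median ≈ 50 + ((40.5 − 33) / 24) × 10 = 53.1250

53.125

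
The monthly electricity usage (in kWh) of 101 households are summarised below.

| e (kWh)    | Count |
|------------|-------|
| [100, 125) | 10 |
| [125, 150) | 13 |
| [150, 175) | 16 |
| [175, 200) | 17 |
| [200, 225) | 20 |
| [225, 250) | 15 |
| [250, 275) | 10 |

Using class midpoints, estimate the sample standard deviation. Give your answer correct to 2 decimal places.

Midpoints: 112.5, 137.5, 162.5, 187.5, 212.5, 237.5, 262.5
n = 101, Σfm = 19137.5, mean = 189.4802
Σfm² = 3830781.25
Σf(m − x̄)² = Σfm² − (Σfm)²/n = 3830781.25 − 19137.5²/101 = 204603.9604
Sample variance = 204603.9604 / 100 = 2046.0396
Standard deviation = √2046.0396 = 45.2332

45.23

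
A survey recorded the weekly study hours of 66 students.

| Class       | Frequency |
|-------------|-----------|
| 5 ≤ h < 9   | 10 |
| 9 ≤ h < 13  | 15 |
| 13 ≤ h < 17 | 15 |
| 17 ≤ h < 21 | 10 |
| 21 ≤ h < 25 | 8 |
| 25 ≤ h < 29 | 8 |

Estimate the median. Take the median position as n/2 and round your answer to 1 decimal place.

15.1

Cumulative frequencies: 10, 25, 40, 50, 58, 66
n = 66; position = n/2 = 33.
This falls in the class 13 ≤ h < 17: L = 13, F = 25, f = 15, h = 4.
Median ≈ 13 + ((33 − 25) / 15) × 4 = 15.1333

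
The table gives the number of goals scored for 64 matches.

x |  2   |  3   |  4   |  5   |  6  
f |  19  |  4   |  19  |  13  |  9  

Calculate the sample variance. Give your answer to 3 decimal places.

2.018

Values: 2, 3, 4, 5, 6
n = 64, Σfx = 245, mean = 3.8281
Σfx² = 1065
Σf(x − x̄)² = Σfx² − (Σfx)²/n = 1065 − 245²/64 = 127.1094
Sample variance = 127.1094 / 63 = 2.0176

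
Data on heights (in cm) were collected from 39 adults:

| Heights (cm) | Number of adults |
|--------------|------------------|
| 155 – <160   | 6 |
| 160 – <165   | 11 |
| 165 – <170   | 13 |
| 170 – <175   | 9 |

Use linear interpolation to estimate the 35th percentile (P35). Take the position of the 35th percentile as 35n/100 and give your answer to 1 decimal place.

163.5

Cumulative frequencies: 6, 17, 30, 39
n = 39; position = 35n/100 = 13.65.
This falls in the class 160 – <165: L = 160, F = 6, f = 11, h = 5.
35th percentile ≈ 160 + ((13.65 − 6) / 11) × 5 = 163.4773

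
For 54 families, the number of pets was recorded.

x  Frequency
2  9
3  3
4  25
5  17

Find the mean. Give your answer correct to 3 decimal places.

Values: 2, 3, 4, 5
Σfx = 9×2 + 3×3 + 25×4 + 17×5 = 212
n = Σf = 54
Mean = 212 / 54 = 3.9259

3.926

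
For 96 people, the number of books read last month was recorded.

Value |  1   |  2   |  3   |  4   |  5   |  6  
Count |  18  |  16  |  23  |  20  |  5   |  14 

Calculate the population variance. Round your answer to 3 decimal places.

2.602

Values: 1, 2, 3, 4, 5, 6
n = 96, Σfx = 308, mean = 3.2083
Σfx² = 1238
Σf(x − x̄)² = Σfx² − (Σfx)²/n = 1238 − 308²/96 = 249.8333
Population variance = 249.8333 / 96 = 2.6024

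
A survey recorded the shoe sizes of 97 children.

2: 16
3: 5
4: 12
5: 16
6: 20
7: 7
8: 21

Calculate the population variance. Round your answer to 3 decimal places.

4.180

Values: 2, 3, 4, 5, 6, 7, 8
n = 97, Σfx = 512, mean = 5.2784
Σfx² = 3108
Σf(x − x̄)² = Σfx² − (Σfx)²/n = 3108 − 512²/97 = 405.4845
Population variance = 405.4845 / 97 = 4.1803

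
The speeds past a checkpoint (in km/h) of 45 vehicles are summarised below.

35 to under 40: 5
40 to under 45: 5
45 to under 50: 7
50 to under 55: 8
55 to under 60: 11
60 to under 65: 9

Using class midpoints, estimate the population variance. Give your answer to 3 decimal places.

66.000

Midpoints: 37.5, 42.5, 47.5, 52.5, 57.5, 62.5
n = 45, Σfm = 2347.5, mean = 52.1667
Σfm² = 125431.25
Σf(m − x̄)² = Σfm² − (Σfm)²/n = 125431.25 − 2347.5²/45 = 2970.0000
Population variance = 2970.0000 / 45 = 66.0000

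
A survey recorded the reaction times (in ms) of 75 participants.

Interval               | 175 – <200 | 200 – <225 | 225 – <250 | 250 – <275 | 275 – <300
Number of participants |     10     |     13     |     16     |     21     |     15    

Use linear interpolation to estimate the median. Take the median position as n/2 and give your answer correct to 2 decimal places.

Cumulative frequencies: 10, 23, 39, 60, 75
n = 75; position = n/2 = 37.5.
This falls in the class 225 – <250: L = 225, F = 23, f = 16, h = 25.
Median ≈ 225 + ((37.5 − 23) / 16) × 25 = 247.6562

247.66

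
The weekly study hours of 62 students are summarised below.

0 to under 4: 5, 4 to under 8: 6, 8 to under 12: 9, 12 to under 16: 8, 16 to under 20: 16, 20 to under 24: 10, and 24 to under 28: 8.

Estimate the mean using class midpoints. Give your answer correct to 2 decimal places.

15.55

Midpoints: 2, 6, 10, 14, 18, 22, 26
Σfm = 5×2 + 6×6 + 9×10 + 8×14 + 16×18 + 10×22 + 8×26 = 964
n = Σf = 62
Mean = 964 / 62 = 15.5484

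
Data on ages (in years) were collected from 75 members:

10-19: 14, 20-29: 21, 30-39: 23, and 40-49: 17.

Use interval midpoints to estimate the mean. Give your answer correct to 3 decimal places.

30.233

Midpoints: 14.5, 24.5, 34.5, 44.5
Σfm = 14×14.5 + 21×24.5 + 23×34.5 + 17×44.5 = 2267.5
n = Σf = 75
Mean = 2267.5 / 75 = 30.2333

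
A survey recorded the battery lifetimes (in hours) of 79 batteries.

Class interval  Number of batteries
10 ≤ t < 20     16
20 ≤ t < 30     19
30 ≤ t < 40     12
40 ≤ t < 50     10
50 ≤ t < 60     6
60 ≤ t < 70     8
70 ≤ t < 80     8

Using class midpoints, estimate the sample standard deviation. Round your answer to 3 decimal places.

Midpoints: 15, 25, 35, 45, 55, 65, 75
n = 79, Σfm = 3035, mean = 38.4177
Σfm² = 147375
Σf(m − x̄)² = Σfm² − (Σfm)²/n = 147375 − 3035²/79 = 30777.2152
Sample variance = 30777.2152 / 78 = 394.5797
Standard deviation = √394.5797 = 19.8640

19.864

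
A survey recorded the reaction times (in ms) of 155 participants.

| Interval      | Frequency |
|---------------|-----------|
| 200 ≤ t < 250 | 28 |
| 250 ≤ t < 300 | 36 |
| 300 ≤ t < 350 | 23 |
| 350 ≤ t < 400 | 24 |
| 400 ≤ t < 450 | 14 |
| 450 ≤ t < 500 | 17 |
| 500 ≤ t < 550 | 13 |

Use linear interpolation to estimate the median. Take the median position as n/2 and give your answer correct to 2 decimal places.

Cumulative frequencies: 28, 64, 87, 111, 125, 142, 155
n = 155; position = n/2 = 77.5.
This falls in the class 300 ≤ t < 350: L = 300, F = 64, f = 23, h = 50.
Median ≈ 300 + ((77.5 − 64) / 23) × 50 = 329.3478

329.35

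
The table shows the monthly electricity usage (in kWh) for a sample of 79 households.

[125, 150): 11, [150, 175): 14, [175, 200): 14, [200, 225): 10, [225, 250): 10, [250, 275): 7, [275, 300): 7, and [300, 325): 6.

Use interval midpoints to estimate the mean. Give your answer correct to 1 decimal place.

Midpoints: 137.5, 162.5, 187.5, 212.5, 237.5, 262.5, 287.5, 312.5
Σfm = 11×137.5 + 14×162.5 + 14×187.5 + 10×212.5 + 10×237.5 + 7×262.5 + 7×287.5 + 6×312.5 = 16637.5
n = Σf = 79
Mean = 16637.5 / 79 = 210.6013

210.6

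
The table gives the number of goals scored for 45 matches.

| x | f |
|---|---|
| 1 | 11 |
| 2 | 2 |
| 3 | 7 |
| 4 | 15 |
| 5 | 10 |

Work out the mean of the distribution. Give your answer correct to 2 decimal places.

3.24

Values: 1, 2, 3, 4, 5
Σfx = 11×1 + 2×2 + 7×3 + 15×4 + 10×5 = 146
n = Σf = 45
Mean = 146 / 45 = 3.2444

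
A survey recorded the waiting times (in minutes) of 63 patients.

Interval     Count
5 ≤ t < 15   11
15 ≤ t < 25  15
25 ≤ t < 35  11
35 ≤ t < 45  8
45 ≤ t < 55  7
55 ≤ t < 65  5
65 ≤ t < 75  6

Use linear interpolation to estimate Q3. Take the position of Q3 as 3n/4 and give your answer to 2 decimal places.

48.21

Cumulative frequencies: 11, 26, 37, 45, 52, 57, 63
n = 63; position = 3n/4 = 47.25.
This falls in the class 45 ≤ t < 55: L = 45, F = 45, f = 7, h = 10.
Upper quartile ≈ 45 + ((47.25 − 45) / 7) × 10 = 48.2143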